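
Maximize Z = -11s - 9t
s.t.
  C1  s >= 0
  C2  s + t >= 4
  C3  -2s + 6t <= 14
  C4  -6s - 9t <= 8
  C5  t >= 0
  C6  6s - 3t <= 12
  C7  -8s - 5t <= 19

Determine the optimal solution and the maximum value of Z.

s = 5/4, t = 11/4, maximum Z = -77/2

The binding constraints are s + t = 4 and -2s + 6t = 14.
Solving simultaneously gives s = 5/4, t = 11/4.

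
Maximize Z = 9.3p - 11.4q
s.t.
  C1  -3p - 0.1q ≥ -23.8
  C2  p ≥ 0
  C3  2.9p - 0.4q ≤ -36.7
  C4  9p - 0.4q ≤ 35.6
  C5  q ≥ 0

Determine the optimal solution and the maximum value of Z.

Corner points and Z = 9.3p - 11.4q:
  (0, 238) → Z = -13566/5
  (585/149, 17912/149) → Z = -1987563/1490
  (0, 367/4) → Z = -20919/20

p = 0, q = 91.75, maximum Z = -1045.95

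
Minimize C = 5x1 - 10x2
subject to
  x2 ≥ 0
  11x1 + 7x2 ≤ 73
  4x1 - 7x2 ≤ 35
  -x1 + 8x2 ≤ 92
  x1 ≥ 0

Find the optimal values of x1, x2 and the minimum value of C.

Extreme points and C = 5x1 - 10x2:
  (73/11, 0) → C = 365/11
  (0, 0) → C = 0
  (0, 73/7) → C = -730/7

x1 = 0, x2 = 73/7, minimum C = -730/7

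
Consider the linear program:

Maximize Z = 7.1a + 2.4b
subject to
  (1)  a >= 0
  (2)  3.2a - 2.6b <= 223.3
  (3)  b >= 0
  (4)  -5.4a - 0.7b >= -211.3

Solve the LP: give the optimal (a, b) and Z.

The optimum lies where a = 0 and -5.4a - 0.7b = -211.3.
Solving simultaneously gives a = 0, b = 2113/7.

a = 0, b = 2113/7, maximum Z = 25356/35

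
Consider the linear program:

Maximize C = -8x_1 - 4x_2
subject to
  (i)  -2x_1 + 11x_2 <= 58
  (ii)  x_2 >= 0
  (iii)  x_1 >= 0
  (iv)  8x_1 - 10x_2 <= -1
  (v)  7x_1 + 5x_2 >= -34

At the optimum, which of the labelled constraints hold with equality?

(iii) and (iv)

Corner points and C = -8x_1 - 4x_2:
  (0, 58/11) → C = -232/11
  (569/68, 231/34) → C = -1600/17
  (0, 1/10) → C = -2/5

The maximum is at (0, 1/10). Substituting into each constraint, equality holds for (iii) and (iv); the remaining constraints have slack.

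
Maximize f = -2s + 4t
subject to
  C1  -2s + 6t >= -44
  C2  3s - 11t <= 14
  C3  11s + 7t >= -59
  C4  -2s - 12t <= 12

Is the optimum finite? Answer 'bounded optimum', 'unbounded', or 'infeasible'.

From the feasible point (100, 26), moving in the direction (-7, 11) keeps every constraint satisfied while f increases without bound.

unbounded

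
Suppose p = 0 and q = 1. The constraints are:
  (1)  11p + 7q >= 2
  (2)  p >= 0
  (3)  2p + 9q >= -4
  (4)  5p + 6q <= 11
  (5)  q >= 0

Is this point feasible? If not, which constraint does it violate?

feasible

(1): 7 ≥ 2 ✓
(2): 0 ≥ 0 ✓
(3): 9 ≥ -4 ✓
(4): 6 ≤ 11 ✓
(5): 1 ≥ 0 ✓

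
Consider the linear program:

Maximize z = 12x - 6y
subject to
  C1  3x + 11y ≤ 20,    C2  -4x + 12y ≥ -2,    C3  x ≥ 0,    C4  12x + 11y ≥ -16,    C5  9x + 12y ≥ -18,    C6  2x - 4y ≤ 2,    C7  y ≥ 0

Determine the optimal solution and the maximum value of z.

Vertices and z = 12x - 6y:
  (0, 20/11) → z = -120/11
  (3, 1) → z = 30
  (2, 1/2) → z = 21
  (1/2, 0) → z = 6
  (0, 0) → z = 0

The optimum lies where 3x + 11y = 20 and 2x - 4y = 2.
Solving simultaneously gives x = 3, y = 1.

x = 3, y = 1, maximum z = 30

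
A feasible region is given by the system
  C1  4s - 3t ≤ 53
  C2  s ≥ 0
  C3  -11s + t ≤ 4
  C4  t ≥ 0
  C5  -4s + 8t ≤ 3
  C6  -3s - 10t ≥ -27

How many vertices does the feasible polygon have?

4

Intersecting each pair of boundary lines and keeping only the points that satisfy every inequality leaves:
  (0, 0)
  (0, 3/8)
  (9, 0)
  (93/32, 117/64)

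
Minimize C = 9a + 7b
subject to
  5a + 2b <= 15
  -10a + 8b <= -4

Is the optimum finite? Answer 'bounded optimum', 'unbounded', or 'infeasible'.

unbounded

From the feasible point (32/15, 13/6), moving in the direction (-8, -10) keeps every constraint satisfied while C decreases without bound.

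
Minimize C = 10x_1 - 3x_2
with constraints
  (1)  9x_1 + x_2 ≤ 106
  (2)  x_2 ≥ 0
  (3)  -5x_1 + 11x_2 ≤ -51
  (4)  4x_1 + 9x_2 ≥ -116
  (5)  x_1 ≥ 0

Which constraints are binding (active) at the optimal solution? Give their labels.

(2) and (3)

Vertices and C = 10x_1 - 3x_2:
  (106/9, 0) → C = 1060/9
  (1217/104, 71/104) → C = 11957/104
  (51/5, 0) → C = 102

The minimum is at (51/5, 0). Substituting into each constraint, equality holds for (2) and (3); the remaining constraints have slack.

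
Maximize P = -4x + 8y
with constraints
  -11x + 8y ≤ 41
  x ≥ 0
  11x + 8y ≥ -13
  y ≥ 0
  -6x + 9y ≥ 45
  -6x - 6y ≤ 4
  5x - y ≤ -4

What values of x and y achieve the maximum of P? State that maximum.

x = 9/29, y = 161/29, maximum P = 1252/29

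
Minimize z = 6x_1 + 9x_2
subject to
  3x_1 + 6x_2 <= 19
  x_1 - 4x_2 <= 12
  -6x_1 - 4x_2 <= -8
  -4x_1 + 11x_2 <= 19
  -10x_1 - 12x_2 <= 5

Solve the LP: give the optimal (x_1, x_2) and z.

x_1 = 20/7, x_2 = -16/7, minimum z = -24/7

Corner points and z = 6x_1 + 9x_2:
  (74/9, -17/18) → z = 245/6
  (5/3, 7/3) → z = 31
  (20/7, -16/7) → z = -24/7
  (6/41, 73/41) → z = 693/41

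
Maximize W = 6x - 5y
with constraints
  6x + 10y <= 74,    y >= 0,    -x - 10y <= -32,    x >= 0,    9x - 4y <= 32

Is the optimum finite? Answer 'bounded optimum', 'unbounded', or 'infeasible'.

Feasible corners and W = 6x - 5y:
  (0, 37/5) → W = -37
  (308/57, 79/19) → W = 221/19
  (0, 16/5) → W = -16
  (224/47, 128/47) → W = 704/47
The feasible region has finitely many vertices and no improving ray; the maximum is 704/47 at (224/47, 128/47).

bounded optimum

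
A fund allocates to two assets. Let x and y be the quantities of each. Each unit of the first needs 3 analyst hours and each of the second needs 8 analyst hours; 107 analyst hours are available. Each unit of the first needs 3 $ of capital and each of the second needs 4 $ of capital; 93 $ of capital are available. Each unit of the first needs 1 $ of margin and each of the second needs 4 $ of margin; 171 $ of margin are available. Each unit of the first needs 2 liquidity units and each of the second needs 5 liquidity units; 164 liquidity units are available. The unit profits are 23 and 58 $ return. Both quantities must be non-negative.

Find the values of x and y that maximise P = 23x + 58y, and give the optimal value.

x = 79/3, y = 7/2, maximum P = 2426/3

The binding constraints are 3x + 8y = 107 and 3x + 4y = 93.
Solving simultaneously gives x = 79/3, y = 7/2.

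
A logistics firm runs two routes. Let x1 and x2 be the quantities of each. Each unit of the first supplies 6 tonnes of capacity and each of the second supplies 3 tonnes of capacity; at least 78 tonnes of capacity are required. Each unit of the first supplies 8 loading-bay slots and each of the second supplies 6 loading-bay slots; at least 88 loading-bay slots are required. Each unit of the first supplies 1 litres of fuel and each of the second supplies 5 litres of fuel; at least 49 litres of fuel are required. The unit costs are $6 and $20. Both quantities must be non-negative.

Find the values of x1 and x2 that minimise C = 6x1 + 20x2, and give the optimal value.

Feasible corners and C = 6x1 + 20x2:
  (0, 26) → C = 520
  (49, 0) → C = 294
  (9, 8) → C = 214
The feasible region is unbounded (it extends along (0, 1), (1, 0)), but C strictly increases along every unbounded feasible direction, so there is no improving ray and the minimum is attained at a vertex.

At the optimal vertex, 6x1 + 3x2 = 78 and x1 + 5x2 = 49.
Solving simultaneously gives x1 = 9, x2 = 8.

x1 = 9, x2 = 8, minimum C = 214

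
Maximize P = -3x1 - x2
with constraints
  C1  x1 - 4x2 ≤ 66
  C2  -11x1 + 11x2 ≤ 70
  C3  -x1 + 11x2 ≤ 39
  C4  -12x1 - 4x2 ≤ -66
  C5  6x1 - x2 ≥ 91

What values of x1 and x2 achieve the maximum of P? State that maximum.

Corner points and P = -3x1 - x2:
  (126, 15) → P = -393
  (298/23, -305/23) → P = -589/23
  (16, 5) → P = -53

The binding constraints are x1 - 4x2 = 66 and 6x1 - x2 = 91.
Solving simultaneously gives x1 = 298/23, x2 = -305/23.

x1 = 298/23, x2 = -305/23, maximum P = -589/23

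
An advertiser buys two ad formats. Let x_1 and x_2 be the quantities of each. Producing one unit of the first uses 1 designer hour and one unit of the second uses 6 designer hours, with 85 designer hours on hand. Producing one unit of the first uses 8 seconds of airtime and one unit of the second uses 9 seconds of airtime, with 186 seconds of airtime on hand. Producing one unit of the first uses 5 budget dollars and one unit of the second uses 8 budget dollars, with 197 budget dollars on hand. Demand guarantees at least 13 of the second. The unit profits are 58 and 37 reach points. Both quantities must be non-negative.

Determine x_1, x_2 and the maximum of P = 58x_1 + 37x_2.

Vertices and P = 58x_1 + 37x_2:
  (0, 85/6) → P = 3145/6
  (0, 13) → P = 481
  (7, 13) → P = 887

The binding constraints are x_1 + 6x_2 = 85 and x_2 = 13.
Solving simultaneously gives x_1 = 7, x_2 = 13.

x_1 = 7, x_2 = 13, maximum P = 887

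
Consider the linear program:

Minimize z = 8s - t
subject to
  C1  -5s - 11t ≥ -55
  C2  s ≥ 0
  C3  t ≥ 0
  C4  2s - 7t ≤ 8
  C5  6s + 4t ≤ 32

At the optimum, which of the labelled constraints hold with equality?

C1 and C2

Vertices and z = 8s - t:
  (0, 5) → z = -5
  (66/23, 85/23) → z = 443/23
  (0, 0) → z = 0
  (4, 0) → z = 32
  (128/25, 8/25) → z = 1016/25

The minimum is at (0, 5). Substituting into each constraint, equality holds for C1 and C2; the remaining constraints have slack.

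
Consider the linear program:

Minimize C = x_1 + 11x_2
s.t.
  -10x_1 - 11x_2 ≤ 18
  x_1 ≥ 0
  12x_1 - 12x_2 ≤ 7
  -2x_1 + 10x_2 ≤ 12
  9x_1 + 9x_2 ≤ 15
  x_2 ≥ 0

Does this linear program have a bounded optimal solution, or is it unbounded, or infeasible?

bounded optimum

Feasible corners and C = x_1 + 11x_2:
  (0, 6/5) → C = 66/5
  (0, 0) → C = 0
  (9/8, 13/24) → C = 85/12
  (7/12, 0) → C = 7/12
  (7/18, 23/18) → C = 130/9
The feasible region has finitely many vertices and no improving ray; the minimum is 0 at (0, 0).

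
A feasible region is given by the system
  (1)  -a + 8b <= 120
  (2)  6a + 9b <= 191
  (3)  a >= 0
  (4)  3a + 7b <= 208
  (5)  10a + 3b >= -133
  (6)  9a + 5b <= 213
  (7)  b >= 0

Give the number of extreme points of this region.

5

The feasible vertices (each the meet of two boundaries and inside every other half-plane) are:
  (448/57, 911/57)
  (0, 15)
  (962/51, 147/17)
  (0, 0)
  (71/3, 0)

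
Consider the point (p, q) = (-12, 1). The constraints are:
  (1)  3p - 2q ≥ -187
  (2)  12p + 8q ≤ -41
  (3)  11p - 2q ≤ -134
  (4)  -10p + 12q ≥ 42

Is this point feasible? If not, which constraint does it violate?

feasible

(1): -38 ≥ -187 ✓
(2): -136 ≤ -41 ✓
(3): -134 ≤ -134 ✓
(4): 132 ≥ 42 ✓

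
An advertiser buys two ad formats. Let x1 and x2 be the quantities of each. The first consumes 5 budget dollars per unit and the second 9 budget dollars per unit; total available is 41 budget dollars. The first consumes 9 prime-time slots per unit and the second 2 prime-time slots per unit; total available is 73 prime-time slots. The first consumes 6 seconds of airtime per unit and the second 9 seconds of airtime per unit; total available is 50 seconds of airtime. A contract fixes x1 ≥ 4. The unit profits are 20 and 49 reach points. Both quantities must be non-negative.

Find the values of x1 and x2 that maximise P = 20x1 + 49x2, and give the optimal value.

Feasible corners and P = 20x1 + 49x2:
  (73/9, 0) → P = 1460/9
  (4, 0) → P = 80
  (575/71, 4/71) → P = 11696/71
  (4, 7/3) → P = 583/3

The binding constraints are 5x1 + 9x2 = 41 and x1 = 4.
Solving simultaneously gives x1 = 4, x2 = 7/3.

x1 = 4, x2 = 7/3, maximum P = 583/3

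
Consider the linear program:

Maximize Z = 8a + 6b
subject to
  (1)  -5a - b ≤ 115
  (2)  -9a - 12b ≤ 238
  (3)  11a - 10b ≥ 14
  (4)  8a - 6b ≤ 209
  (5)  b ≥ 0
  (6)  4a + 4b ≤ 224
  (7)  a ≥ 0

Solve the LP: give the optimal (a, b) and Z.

a = 545/14, b = 239/14, maximum Z = 2897/7

The optimum lies where 8a - 6b = 209 and 4a + 4b = 224.
Solving simultaneously gives a = 545/14, b = 239/14.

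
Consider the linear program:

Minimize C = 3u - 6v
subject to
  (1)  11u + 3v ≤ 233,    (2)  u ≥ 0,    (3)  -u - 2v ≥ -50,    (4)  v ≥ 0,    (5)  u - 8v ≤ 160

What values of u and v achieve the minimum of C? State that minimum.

u = 0, v = 25, minimum C = -150

Corner points and C = 3u - 6v:
  (316/19, 317/19) → C = -954/19
  (233/11, 0) → C = 699/11
  (0, 25) → C = -150
  (0, 0) → C = 0

At the optimal vertex, u = 0 and -u - 2v = -50.
Solving simultaneously gives u = 0, v = 25.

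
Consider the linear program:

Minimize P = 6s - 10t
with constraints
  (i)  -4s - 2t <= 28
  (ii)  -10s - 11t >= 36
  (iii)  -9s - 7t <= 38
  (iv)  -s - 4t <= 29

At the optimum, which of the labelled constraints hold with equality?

(ii) and (iii)

Extreme points and P = 6s - 10t:
  (-166/29, 56/29) → P = -1556/29
  (175/29, -254/29) → P = 3590/29
  (51/29, -223/29) → P = 2536/29

The minimum is at (-166/29, 56/29). Substituting into each constraint, equality holds for (ii) and (iii); the remaining constraints have slack.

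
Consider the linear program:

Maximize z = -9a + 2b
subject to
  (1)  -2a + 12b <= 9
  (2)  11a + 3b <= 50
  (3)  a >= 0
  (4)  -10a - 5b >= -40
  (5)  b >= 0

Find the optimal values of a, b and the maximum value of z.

a = 0, b = 3/4, maximum z = 3/2

Extreme points and z = -9a + 2b:
  (0, 3/4) → z = 3/2
  (87/26, 17/13) → z = -55/2
  (0, 0) → z = 0
  (4, 0) → z = -36

At the optimal vertex, -2a + 12b = 9 and a = 0.
Solving simultaneously gives a = 0, b = 3/4.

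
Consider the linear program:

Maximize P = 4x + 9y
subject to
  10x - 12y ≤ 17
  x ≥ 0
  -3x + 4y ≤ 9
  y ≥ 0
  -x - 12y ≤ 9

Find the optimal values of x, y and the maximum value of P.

x = 44, y = 141/4, maximum P = 1973/4

Feasible corners and P = 4x + 9y:
  (44, 141/4) → P = 1973/4
  (17/10, 0) → P = 34/5
  (0, 9/4) → P = 81/4
  (0, 0) → P = 0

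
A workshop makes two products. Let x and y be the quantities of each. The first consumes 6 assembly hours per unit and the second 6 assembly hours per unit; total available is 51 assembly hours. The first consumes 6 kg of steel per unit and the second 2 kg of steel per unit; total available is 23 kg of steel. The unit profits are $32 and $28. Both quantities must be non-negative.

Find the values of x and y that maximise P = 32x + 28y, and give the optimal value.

x = 3/2, y = 7, maximum P = 244

Feasible corners and P = 32x + 28y:
  (0, 0) → P = 0
  (0, 17/2) → P = 238
  (23/6, 0) → P = 368/3
  (3/2, 7) → P = 244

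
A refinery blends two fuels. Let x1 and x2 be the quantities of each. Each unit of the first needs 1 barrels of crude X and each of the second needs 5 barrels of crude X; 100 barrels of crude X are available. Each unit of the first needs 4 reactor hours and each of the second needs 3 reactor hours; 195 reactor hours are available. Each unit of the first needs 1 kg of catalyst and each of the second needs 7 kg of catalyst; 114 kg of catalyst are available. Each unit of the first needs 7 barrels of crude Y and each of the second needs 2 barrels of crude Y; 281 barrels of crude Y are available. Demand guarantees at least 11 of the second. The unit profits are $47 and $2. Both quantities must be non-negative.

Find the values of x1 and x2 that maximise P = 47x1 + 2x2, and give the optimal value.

Feasible corners and P = 47x1 + 2x2:
  (0, 114/7) → P = 228/7
  (0, 11) → P = 22
  (37, 11) → P = 1761

The binding constraints are x1 + 7x2 = 114 and 7x1 + 2x2 = 281.
Solving simultaneously gives x1 = 37, x2 = 11.

x1 = 37, x2 = 11, maximum P = 1761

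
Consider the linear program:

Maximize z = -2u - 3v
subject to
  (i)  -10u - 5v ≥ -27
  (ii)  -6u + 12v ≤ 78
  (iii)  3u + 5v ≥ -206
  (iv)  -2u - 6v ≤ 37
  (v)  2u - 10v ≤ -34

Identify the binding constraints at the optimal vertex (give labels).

Feasible corners and z = -2u - 3v:
  (-11/25, 157/25) → z = -449/25
  (10/11, 197/55) → z = -691/55
  (-31/3, 4/3) → z = 50/3

The maximum is at (-31/3, 4/3). Substituting into each constraint, equality holds for (ii) and (v); the remaining constraints have slack.

(ii) and (v)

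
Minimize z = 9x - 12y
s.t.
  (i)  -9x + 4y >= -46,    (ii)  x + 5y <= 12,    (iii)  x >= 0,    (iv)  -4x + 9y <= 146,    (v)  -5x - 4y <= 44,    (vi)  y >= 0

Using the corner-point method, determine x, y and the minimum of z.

x = 0, y = 12/5, minimum z = -144/5

Feasible corners and z = 9x - 12y:
  (278/49, 62/49) → z = 1758/49
  (46/9, 0) → z = 46
  (0, 12/5) → z = -144/5
  (0, 0) → z = 0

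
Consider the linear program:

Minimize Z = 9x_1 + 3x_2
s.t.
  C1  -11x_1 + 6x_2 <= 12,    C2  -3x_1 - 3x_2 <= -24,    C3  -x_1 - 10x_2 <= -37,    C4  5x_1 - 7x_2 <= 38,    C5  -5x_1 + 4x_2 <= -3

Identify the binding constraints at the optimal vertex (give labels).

Feasible corners and Z = 9x_1 + 3x_2:
  (43/9, 29/9) → Z = 158/3
  (35/9, 37/9) → Z = 142/3
  (213/19, 49/19) → Z = 2064/19
The feasible region is unbounded (it extends along (4, 5), (7, 5)), but Z strictly increases along every unbounded feasible direction, so there is no improving ray and the minimum is attained at a vertex.

The minimum is at (35/9, 37/9). Substituting into each constraint, equality holds for C2 and C5; the remaining constraints have slack.

C2 and C5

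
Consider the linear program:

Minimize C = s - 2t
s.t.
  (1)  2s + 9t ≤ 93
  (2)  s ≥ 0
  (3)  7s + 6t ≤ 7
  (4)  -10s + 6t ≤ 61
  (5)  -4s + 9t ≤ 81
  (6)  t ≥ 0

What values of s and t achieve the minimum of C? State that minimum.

Corner points and C = s - 2t:
  (0, 7/6) → C = -7/3
  (0, 0) → C = 0
  (1, 0) → C = 1

The binding constraints are s = 0 and 7s + 6t = 7.
Solving simultaneously gives s = 0, t = 7/6.

s = 0, t = 7/6, minimum C = -7/3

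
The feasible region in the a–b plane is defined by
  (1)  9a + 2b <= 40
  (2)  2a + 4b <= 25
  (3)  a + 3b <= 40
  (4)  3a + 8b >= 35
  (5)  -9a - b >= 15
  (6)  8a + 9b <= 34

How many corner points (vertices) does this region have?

Intersecting each pair of boundary lines and keeping only the points that satisfy every inequality leaves:
  (-85/2, 55/2)
  (-89/14, 66/7)
  (-215, 85)
  (-155/69, 120/23)
  (-169/73, 426/73)

5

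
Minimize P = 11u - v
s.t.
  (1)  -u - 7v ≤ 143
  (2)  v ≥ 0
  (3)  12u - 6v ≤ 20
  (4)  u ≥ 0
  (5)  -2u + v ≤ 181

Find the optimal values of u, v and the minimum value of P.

u = 0, v = 181, minimum P = -181

Vertices and P = 11u - v:
  (5/3, 0) → P = 55/3
  (0, 0) → P = 0
  (0, 181) → P = -181
The feasible region is unbounded (it extends along (1, 2)), but P strictly increases along every unbounded feasible direction, so there is no improving ray and the minimum is attained at a vertex.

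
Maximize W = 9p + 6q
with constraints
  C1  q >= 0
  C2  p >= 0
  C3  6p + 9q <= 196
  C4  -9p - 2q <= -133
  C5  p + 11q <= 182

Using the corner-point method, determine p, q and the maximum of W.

Vertices and W = 9p + 6q:
  (98/3, 0) → W = 294
  (133/9, 0) → W = 133
  (35/3, 14) → W = 189

p = 98/3, q = 0, maximum W = 294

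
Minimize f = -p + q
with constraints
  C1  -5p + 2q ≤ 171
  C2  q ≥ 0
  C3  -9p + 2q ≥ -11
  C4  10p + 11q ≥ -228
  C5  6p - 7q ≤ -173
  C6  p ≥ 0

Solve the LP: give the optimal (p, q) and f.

p = 141/17, q = 541/17, minimum f = 400/17

Vertices and f = -p + q:
  (91/2, 797/4) → f = 615/4
  (0, 171/2) → f = 171/2
  (141/17, 541/17) → f = 400/17
  (0, 173/7) → f = 173/7

The optimum lies where -9p + 2q = -11 and 6p - 7q = -173.
Solving simultaneously gives p = 141/17, q = 541/17.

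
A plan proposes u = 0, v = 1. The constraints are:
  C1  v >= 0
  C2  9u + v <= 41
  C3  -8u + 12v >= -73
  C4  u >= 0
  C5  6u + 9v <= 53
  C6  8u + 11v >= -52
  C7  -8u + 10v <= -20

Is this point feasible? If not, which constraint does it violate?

not feasible — violates C7

Constraint C7: -8u + 10v = 10, which is not ≤ -20. All other constraints are satisfied.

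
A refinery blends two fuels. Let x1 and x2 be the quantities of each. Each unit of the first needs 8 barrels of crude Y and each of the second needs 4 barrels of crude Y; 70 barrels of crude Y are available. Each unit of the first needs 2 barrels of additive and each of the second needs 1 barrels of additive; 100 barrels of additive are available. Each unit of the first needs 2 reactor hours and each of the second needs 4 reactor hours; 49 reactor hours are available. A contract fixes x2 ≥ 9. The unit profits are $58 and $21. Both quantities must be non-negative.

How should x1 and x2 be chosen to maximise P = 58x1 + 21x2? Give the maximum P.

Corner points and P = 58x1 + 21x2:
  (0, 49/4) → P = 1029/4
  (0, 9) → P = 189
  (7/2, 21/2) → P = 847/2
  (17/4, 9) → P = 871/2

The optimum lies where 8x1 + 4x2 = 70 and x2 = 9.
Solving simultaneously gives x1 = 17/4, x2 = 9.

x1 = 17/4, x2 = 9, maximum P = 871/2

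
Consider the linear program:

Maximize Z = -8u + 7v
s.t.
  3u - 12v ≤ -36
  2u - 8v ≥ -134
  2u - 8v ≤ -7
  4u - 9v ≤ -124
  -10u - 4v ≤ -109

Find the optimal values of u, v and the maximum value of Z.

Feasible corners and Z = -8u + 7v:
  (107/7, 144/7) → Z = 152/7
  (42/11, 779/44) → Z = 4109/44
  (485/106, 838/53) → Z = 3926/53

The binding constraints are 2u - 8v = -134 and -10u - 4v = -109.
Solving simultaneously gives u = 42/11, v = 779/44.

u = 42/11, v = 779/44, maximum Z = 4109/44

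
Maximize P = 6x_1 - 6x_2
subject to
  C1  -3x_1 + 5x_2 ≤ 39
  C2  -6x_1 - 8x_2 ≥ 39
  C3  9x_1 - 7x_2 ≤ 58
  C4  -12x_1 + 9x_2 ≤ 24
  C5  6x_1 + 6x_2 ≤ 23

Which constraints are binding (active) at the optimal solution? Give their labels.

C3 and C4

Corner points and P = 6x_1 - 6x_2:
  (191/114, -233/38) → P = 890/19
  (-181/50, -54/25) → P = -219/25
  (-230, -304) → P = 444

The maximum is at (-230, -304). Substituting into each constraint, equality holds for C3 and C4; the remaining constraints have slack.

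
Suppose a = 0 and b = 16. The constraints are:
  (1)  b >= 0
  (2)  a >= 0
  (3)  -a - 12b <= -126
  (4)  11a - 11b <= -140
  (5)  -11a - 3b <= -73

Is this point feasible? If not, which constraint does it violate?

not feasible — violates (5)

Constraint (5): -11a - 3b = -48, which is not ≤ -73. All other constraints are satisfied.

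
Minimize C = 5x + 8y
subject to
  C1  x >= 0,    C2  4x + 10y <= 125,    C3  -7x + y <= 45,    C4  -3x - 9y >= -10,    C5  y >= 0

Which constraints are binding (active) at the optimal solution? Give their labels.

C1 and C5

Corner points and C = 5x + 8y:
  (0, 10/9) → C = 80/9
  (0, 0) → C = 0
  (10/3, 0) → C = 50/3

The minimum is at (0, 0). Substituting into each constraint, equality holds for C1 and C5; the remaining constraints have slack.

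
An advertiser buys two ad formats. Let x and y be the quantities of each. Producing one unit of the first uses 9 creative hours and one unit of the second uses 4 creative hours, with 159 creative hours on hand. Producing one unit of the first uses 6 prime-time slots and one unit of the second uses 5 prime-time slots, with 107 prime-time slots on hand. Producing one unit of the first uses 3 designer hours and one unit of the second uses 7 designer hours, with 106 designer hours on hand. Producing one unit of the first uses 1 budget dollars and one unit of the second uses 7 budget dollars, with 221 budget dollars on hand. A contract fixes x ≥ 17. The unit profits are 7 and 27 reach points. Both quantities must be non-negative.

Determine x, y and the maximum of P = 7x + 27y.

x = 17, y = 1, maximum P = 146

Feasible corners and P = 7x + 27y:
  (53/3, 0) → P = 371/3
  (17, 0) → P = 119
  (367/21, 3/7) → P = 2812/21
  (17, 1) → P = 146

At the optimal vertex, 6x + 5y = 107 and x = 17.
Solving simultaneously gives x = 17, y = 1.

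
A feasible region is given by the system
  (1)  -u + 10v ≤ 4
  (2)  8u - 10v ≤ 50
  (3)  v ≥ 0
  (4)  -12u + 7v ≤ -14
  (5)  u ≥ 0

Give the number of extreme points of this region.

4

Of the 10 pairwise boundary intersections, those satisfying every inequality are:
  (54/7, 41/35)
  (168/113, 62/113)
  (25/4, 0)
  (7/6, 0)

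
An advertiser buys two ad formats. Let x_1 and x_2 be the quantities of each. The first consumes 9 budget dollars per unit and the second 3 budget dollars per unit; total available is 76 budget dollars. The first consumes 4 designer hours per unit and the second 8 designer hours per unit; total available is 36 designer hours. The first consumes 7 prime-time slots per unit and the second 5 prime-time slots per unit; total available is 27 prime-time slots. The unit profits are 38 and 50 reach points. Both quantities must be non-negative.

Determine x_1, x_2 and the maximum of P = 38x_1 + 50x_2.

Vertices and P = 38x_1 + 50x_2:
  (0, 0) → P = 0
  (0, 9/2) → P = 225
  (27/7, 0) → P = 1026/7
  (1, 4) → P = 238

The binding constraints are 4x_1 + 8x_2 = 36 and 7x_1 + 5x_2 = 27.
Solving simultaneously gives x_1 = 1, x_2 = 4.

x_1 = 1, x_2 = 4, maximum P = 238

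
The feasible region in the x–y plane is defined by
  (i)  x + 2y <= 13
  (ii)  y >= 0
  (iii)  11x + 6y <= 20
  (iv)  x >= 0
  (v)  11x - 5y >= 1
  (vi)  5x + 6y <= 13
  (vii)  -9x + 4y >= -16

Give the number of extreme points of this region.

Of the 21 pairwise boundary intersections, those satisfying every inequality are:
  (1/11, 0)
  (16/9, 0)
  (7/6, 43/36)
  (88/49, 2/49)
  (71/91, 138/91)

5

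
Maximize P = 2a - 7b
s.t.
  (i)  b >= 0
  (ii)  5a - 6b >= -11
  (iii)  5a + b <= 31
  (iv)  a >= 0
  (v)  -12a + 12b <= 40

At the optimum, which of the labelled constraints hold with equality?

(i) and (iii)

Extreme points and P = 2a - 7b:
  (31/5, 0) → P = 62/5
  (0, 0) → P = 0
  (5, 6) → P = -32
  (0, 11/6) → P = -77/6

The maximum is at (31/5, 0). Substituting into each constraint, equality holds for (i) and (iii); the remaining constraints have slack.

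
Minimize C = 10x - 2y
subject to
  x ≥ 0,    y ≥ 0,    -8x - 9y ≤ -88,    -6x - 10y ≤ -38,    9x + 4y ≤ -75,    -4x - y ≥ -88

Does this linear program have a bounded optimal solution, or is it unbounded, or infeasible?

The boundaries x = 0 and -8x - 9y = -88 meet at (0, 88/9), but that point violates 9x + 4y ≤ -75. Every candidate vertex is excluded by some other constraint, so the feasible region is empty.

infeasible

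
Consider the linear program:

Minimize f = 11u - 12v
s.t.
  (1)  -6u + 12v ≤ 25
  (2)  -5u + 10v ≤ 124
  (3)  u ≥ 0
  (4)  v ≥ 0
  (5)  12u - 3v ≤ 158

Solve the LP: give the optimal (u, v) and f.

u = 0, v = 25/12, minimum f = -25

Feasible corners and f = 11u - 12v:
  (0, 25/12) → f = -25
  (219/14, 208/21) → f = 745/14
  (0, 0) → f = 0
  (79/6, 0) → f = 869/6

The binding constraints are -6u + 12v = 25 and u = 0.
Solving simultaneously gives u = 0, v = 25/12.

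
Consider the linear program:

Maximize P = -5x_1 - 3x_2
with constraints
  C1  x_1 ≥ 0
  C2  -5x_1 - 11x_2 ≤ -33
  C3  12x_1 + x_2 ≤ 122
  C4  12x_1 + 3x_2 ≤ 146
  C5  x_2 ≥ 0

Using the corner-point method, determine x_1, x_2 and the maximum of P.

Feasible corners and P = -5x_1 - 3x_2:
  (0, 3) → P = -9
  (0, 146/3) → P = -146
  (33/5, 0) → P = -33
  (55/6, 12) → P = -491/6
  (61/6, 0) → P = -305/6

The optimum lies where x_1 = 0 and -5x_1 - 11x_2 = -33.
Solving simultaneously gives x_1 = 0, x_2 = 3.

x_1 = 0, x_2 = 3, maximum P = -9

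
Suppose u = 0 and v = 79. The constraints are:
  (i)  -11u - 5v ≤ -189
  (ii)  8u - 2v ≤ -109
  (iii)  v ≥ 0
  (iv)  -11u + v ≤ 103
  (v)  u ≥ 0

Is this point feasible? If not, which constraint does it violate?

feasible

(i): -395 ≤ -189 ✓
(ii): -158 ≤ -109 ✓
(iii): 79 ≥ 0 ✓
(iv): 79 ≤ 103 ✓
(v): 0 ≥ 0 ✓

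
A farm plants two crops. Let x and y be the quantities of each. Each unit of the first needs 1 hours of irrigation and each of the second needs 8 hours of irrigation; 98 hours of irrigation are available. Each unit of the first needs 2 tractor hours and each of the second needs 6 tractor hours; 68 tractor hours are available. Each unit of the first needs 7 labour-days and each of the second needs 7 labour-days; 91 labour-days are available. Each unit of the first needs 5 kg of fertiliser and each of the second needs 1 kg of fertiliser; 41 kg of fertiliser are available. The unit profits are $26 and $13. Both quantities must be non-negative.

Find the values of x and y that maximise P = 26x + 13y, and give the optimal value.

Extreme points and P = 26x + 13y:
  (0, 0) → P = 0
  (0, 34/3) → P = 442/3
  (41/5, 0) → P = 1066/5
  (5/2, 21/2) → P = 403/2
  (7, 6) → P = 260

The optimum lies where 7x + 7y = 91 and 5x + y = 41.
Solving simultaneously gives x = 7, y = 6.

x = 7, y = 6, maximum P = 260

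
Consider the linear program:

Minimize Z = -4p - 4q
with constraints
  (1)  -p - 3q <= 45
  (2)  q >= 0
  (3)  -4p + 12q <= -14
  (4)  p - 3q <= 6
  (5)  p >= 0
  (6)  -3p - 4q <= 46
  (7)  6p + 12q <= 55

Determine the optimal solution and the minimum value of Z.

Feasible corners and Z = -4p - 4q:
  (7/2, 0) → Z = -14
  (6, 0) → Z = -24
  (69/10, 17/15) → Z = -482/15
  (79/10, 19/30) → Z = -512/15

The binding constraints are p - 3q = 6 and 6p + 12q = 55.
Solving simultaneously gives p = 79/10, q = 19/30.

p = 79/10, q = 19/30, minimum Z = -512/15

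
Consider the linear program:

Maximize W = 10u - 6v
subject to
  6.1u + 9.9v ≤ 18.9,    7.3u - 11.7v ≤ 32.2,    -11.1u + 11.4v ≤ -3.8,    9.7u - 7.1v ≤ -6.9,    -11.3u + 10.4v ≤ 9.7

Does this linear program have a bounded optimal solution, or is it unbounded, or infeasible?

Extreme points and W = 10u - 6v:
  (-10754/1555, -32968/4665) → W = -41604/1555
  (-30935/6166, -36271/6166) → W = -45862/3083
  (-10564/3177, -11345/3177) → W = -37570/3177
The feasible region has finitely many vertices and no improving ray; the maximum is -37570/3177 at (-10564/3177, -11345/3177).

bounded optimum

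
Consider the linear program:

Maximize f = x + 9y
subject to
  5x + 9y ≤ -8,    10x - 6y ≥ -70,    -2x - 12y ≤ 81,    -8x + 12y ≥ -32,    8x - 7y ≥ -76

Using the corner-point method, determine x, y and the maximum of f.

Extreme points and f = x + 9y:
  (-113/20, 9/4) → f = 73/5
  (16/11, -56/33) → f = -152/11
  (-221/22, -335/66) → f = -613/11
  (-49/10, -89/15) → f = -583/10

x = -113/20, y = 9/4, maximum f = 73/5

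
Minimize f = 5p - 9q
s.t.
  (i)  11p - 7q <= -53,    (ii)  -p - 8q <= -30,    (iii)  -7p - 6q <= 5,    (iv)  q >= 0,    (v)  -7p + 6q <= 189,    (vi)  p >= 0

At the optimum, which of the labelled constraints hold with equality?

Corner points and f = 5p - 9q:
  (1005/17, 1708/17) → f = -10347/17
  (0, 53/7) → f = -477/7
  (0, 63/2) → f = -567/2

The minimum is at (1005/17, 1708/17). Substituting into each constraint, equality holds for (i) and (v); the remaining constraints have slack.

(i) and (v)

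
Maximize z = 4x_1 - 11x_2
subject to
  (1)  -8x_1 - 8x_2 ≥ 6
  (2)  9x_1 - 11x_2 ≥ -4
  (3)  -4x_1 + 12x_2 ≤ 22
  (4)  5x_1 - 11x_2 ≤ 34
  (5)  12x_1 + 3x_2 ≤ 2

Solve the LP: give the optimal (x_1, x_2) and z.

x_1 = -19/2, x_2 = -163/22, maximum z = 87/2

Extreme points and z = 4x_1 - 11x_2:
  (-49/80, -11/80) → z = -15/16
  (17/36, -11/9) → z = 46/3
  (-19/2, -163/22) → z = 87/2
  (124/147, -398/147) → z = 4874/147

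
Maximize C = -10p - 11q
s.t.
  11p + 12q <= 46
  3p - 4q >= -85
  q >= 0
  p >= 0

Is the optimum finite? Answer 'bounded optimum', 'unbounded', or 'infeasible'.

bounded optimum

Extreme points and C = -10p - 11q:
  (46/11, 0) → C = -460/11
  (0, 23/6) → C = -253/6
  (0, 0) → C = 0
The feasible region has finitely many vertices and no improving ray; the maximum is 0 at (0, 0).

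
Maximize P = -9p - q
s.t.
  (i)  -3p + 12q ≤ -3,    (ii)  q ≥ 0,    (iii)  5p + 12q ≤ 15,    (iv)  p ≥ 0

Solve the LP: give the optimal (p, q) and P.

Corner points and P = -9p - q:
  (1, 0) → P = -9
  (9/4, 5/16) → P = -329/16
  (3, 0) → P = -27

The optimum lies where -3p + 12q = -3 and q = 0.
Solving simultaneously gives p = 1, q = 0.

p = 1, q = 0, maximum P = -9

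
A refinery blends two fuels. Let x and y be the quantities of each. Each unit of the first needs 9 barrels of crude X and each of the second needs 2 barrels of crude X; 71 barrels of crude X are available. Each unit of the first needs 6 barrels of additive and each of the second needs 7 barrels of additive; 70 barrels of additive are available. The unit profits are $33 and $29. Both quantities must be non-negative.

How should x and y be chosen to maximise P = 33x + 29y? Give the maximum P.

x = 7, y = 4, maximum P = 347

Vertices and P = 33x + 29y:
  (0, 0) → P = 0
  (0, 10) → P = 290
  (71/9, 0) → P = 781/3
  (7, 4) → P = 347

At the optimal vertex, 9x + 2y = 71 and 6x + 7y = 70.
Solving simultaneously gives x = 7, y = 4.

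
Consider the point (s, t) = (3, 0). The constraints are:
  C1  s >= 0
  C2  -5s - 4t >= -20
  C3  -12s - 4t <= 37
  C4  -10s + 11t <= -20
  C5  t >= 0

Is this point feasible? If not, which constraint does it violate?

feasible

C1: 3 ≥ 0 ✓
C2: -15 ≥ -20 ✓
C3: -36 ≤ 37 ✓
C4: -30 ≤ -20 ✓
C5: 0 ≥ 0 ✓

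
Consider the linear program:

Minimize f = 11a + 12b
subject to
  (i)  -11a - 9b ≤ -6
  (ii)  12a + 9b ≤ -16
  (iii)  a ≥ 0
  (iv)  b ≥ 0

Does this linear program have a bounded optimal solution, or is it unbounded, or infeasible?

The boundaries -11a - 9b = -6 and 12a + 9b = -16 meet at (-22, 248/9), but that point violates a ≥ 0. Every candidate vertex is excluded by some other constraint, so the feasible region is empty.

infeasible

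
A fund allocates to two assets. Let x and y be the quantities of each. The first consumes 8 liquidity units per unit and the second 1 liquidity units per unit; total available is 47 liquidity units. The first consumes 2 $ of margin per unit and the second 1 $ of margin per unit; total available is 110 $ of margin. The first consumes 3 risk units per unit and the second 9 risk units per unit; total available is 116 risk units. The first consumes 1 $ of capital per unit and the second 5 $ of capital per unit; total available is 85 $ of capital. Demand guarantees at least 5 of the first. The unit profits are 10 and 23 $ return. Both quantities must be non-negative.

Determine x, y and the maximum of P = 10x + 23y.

x = 5, y = 7, maximum P = 211

Feasible corners and P = 10x + 23y:
  (47/8, 0) → P = 235/4
  (5, 0) → P = 50
  (5, 7) → P = 211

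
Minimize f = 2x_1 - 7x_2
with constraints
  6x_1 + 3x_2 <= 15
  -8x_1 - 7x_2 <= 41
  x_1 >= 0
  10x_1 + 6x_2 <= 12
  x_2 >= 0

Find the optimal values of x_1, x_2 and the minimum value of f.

Vertices and f = 2x_1 - 7x_2:
  (0, 2) → f = -14
  (0, 0) → f = 0
  (6/5, 0) → f = 12/5

x_1 = 0, x_2 = 2, minimum f = -14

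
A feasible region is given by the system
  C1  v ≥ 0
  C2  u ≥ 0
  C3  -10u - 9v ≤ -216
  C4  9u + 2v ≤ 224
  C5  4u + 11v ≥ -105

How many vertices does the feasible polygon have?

The feasible vertices (each the meet of two boundaries and inside every other half-plane) are:
  (108/5, 0)
  (224/9, 0)
  (0, 24)
  (0, 112)

4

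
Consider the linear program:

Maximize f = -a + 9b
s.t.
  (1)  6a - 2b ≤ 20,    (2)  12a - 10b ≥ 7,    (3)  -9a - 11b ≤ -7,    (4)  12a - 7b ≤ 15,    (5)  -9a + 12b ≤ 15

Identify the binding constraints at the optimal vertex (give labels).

Vertices and f = -a + 9b:
  (49/74, 7/74) → f = 7/37
  (101/36, 8/3) → f = 763/36
  (214/195, -17/65) → f = -673/195

The maximum is at (101/36, 8/3). Substituting into each constraint, equality holds for (2) and (4); the remaining constraints have slack.

(2) and (4)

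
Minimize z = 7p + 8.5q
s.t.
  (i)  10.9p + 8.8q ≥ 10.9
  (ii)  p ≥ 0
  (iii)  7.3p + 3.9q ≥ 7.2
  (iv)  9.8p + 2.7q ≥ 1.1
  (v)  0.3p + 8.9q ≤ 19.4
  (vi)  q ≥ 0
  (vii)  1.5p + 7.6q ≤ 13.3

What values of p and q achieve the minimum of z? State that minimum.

Vertices and z = 7p + 8.5q:
  (2085/2173, 109/2173) → z = 31043/4346
  (1, 0) → z = 7
  (285/4963, 8629/4963) → z = 150683/9926
  (133/15, 0) → z = 931/15

p = 1, q = 0, minimum z = 7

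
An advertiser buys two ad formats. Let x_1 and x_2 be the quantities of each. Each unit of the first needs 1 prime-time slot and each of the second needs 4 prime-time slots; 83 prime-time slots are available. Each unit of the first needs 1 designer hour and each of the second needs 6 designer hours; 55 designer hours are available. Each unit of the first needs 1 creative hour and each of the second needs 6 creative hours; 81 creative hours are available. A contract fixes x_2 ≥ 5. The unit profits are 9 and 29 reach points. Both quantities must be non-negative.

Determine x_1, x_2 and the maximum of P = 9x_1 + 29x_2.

Extreme points and P = 9x_1 + 29x_2:
  (0, 55/6) → P = 1595/6
  (0, 5) → P = 145
  (25, 5) → P = 370

At the optimal vertex, x_1 + 6x_2 = 55 and x_2 = 5.
Solving simultaneously gives x_1 = 25, x_2 = 5.

x_1 = 25, x_2 = 5, maximum P = 370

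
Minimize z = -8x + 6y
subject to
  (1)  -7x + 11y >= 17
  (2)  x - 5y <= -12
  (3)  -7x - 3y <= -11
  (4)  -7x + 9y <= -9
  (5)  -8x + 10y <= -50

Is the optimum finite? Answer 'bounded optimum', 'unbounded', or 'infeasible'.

unbounded

From the feasible point (40, 27), moving in the direction (11, 7) keeps every constraint satisfied while z decreases without bound.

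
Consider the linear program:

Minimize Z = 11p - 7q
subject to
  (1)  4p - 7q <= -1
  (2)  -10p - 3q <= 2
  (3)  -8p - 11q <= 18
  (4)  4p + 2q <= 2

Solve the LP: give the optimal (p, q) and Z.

Corner points and Z = 11p - 7q:
  (-17/82, 1/41) → Z = -201/82
  (1/3, 1/3) → Z = 4/3
  (-5/4, 7/2) → Z = -153/4

The binding constraints are -10p - 3q = 2 and 4p + 2q = 2.
Solving simultaneously gives p = -5/4, q = 7/2.

p = -5/4, q = 7/2, minimum Z = -153/4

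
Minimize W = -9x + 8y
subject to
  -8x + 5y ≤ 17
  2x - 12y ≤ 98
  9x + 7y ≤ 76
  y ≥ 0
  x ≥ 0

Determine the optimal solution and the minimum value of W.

x = 76/9, y = 0, minimum W = -76

Extreme points and W = -9x + 8y:
  (261/101, 761/101) → W = 3739/101
  (0, 17/5) → W = 136/5
  (76/9, 0) → W = -76
  (0, 0) → W = 0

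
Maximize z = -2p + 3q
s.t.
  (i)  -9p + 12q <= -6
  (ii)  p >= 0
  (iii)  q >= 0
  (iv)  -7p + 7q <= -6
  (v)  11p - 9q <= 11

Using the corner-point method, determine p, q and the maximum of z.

Feasible corners and z = -2p + 3q:
  (10/7, 4/7) → z = -8/7
  (26/17, 11/17) → z = -19/17
  (6/7, 0) → z = -12/7
  (1, 0) → z = -2

The binding constraints are -9p + 12q = -6 and 11p - 9q = 11.
Solving simultaneously gives p = 26/17, q = 11/17.

p = 26/17, q = 11/17, maximum z = -19/17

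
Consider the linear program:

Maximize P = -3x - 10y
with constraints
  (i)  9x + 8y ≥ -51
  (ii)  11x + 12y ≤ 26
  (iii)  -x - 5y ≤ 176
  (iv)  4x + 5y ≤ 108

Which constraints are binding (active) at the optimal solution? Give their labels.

(i) and (iii)

Feasible corners and P = -3x - 10y:
  (-41, 159/4) → P = -549/2
  (1153/37, -1533/37) → P = 11871/37
  (2242/43, -1962/43) → P = 12894/43

The maximum is at (1153/37, -1533/37). Substituting into each constraint, equality holds for (i) and (iii); the remaining constraints have slack.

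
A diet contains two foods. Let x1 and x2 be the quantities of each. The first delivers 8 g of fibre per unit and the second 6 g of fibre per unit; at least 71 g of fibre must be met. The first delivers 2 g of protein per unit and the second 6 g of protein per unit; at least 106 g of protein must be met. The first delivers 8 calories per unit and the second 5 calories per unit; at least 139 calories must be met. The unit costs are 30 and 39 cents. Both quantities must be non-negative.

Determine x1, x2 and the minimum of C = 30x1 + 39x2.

Corner points and C = 30x1 + 39x2:
  (0, 139/5) → C = 5421/5
  (53, 0) → C = 1590
  (8, 15) → C = 825
The feasible region is unbounded (it extends along (0, 1), (1, 0)), but C strictly increases along every unbounded feasible direction, so there is no improving ray and the minimum is attained at a vertex.

The optimum lies where 2x1 + 6x2 = 106 and 8x1 + 5x2 = 139.
Solving simultaneously gives x1 = 8, x2 = 15.

x1 = 8, x2 = 15, minimum C = 825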